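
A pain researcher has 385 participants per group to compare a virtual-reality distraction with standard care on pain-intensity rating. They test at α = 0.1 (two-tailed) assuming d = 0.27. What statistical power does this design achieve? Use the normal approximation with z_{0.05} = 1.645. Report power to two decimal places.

For two equal groups, power = Φ(d·√(n/2) − z_{α/2}).
d·√(n/2) = 0.27 × √(385/2) = 0.27 × 13.874 = 3.746.
z_β = 3.746 − 1.645 = 2.101.
Power = Φ(2.101) = 0.982.

power ≈ 0.98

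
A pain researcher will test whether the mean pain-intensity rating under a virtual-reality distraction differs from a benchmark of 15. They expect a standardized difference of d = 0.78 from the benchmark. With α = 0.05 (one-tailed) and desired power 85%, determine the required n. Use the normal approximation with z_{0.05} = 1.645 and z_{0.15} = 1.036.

n = 12

For a one-sample test: n = ((z_{α} + z_β) / d)².
z_{α} + z_β = 1.645 + 1.036 = 2.681.
n = (2.681 / 0.78)² = 3.437² = 11.81.
Round up.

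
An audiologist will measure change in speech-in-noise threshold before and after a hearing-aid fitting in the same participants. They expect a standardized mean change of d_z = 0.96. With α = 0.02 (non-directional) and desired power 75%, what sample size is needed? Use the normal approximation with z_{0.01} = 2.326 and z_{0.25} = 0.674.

n = 10 pairs

For a paired (one-sample on differences) test: n = ((z_{α/2} + z_β) / d)².
z_{α/2} + z_β = 2.326 + 0.674 = 3.000.
n = (3.000 / 0.96)² = 3.125² = 9.77.
Round up.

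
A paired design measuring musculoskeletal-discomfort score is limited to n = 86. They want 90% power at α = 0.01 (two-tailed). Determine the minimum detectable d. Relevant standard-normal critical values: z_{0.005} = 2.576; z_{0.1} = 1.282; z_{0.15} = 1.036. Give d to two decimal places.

d_min ≈ 0.42

For a single sample (or paired design) of n = 86: d_min = (z_{α/2} + z_β)/√n.
z-sum = 2.576 + 1.282 = 3.858.
d_min = 3.858 / √86 = 3.858 / 9.274 = 0.416.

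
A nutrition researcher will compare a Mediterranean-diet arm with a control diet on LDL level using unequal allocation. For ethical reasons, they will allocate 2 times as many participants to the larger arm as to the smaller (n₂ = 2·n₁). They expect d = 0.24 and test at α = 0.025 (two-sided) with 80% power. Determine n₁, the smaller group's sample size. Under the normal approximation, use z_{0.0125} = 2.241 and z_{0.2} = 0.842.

With allocation ratio k = n₂/n₁ = 2, Var(x̄₁−x̄₂) = σ²(1/n₁ + 1/(k·n₁)) = σ²·(k+1)/(k·n₁).
So n₁ = (1 + 1/k)·((z_{α/2} + z_β)/d)² = 1.500 × (3.083/0.24)².
n₁ = 1.500 × 165.02 = 247.5.
Round up: n₁ = 248, giving n₂ = 2 × 248 = 496.

n₁ = 248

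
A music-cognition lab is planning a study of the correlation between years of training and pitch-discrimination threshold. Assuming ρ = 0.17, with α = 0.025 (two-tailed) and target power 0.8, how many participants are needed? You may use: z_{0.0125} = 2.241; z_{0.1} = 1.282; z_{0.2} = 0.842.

Fisher's z: C = ½·ln((1+r)/(1−r)) = ½·ln(1.4096) = 0.1717.
n = ((z_{α/2} + z_β)/C)² + 3.
(2.241 + 0.842) / 0.1717 = 3.083 / 0.1717 = 17.956.
n = 17.956² + 3 = 322.41 + 3 = 325.4.
Round up.

n = 326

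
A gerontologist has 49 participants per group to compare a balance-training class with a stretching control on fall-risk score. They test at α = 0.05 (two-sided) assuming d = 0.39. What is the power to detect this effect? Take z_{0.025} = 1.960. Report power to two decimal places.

power ≈ 0.49

For two equal groups, power = Φ(d·√(n/2) − z_{α/2}).
d·√(n/2) = 0.39 × √(49/2) = 0.39 × 4.950 = 1.930.
z_β = 1.930 − 1.960 = -0.030.
Power = Φ(-0.030) = 0.488.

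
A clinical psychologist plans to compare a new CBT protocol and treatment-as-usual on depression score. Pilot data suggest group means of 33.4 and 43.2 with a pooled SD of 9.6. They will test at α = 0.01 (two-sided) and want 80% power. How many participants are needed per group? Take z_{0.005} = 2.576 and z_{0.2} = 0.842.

Cohen's d = |M₁ − M₂| / SD_pooled = |33.4 − 43.2| / 9.6 = 9.8 / 9.6 = 1.021.
For two independent groups with equal n: n = 2·((z_{α/2} + z_β) / d)².
z_{α/2} + z_β = 2.576 + 0.842 = 3.418.
n = 2 × (3.418 / 1.021)² = 2 × 3.348² = 2 × 11.21 = 22.4.
Round up to the next whole participant.

n = 23 per group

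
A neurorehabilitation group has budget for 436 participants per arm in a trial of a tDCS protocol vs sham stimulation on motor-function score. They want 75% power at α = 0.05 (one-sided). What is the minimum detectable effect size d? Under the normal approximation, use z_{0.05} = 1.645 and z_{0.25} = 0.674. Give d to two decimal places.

d_min ≈ 0.16

For two independent groups of n = 436 each: d_min = (z_{α} + z_β)·√(2/n).
z-sum = 1.645 + 0.674 = 2.319.
d_min = 2.319 × √(2/436) = 2.319 × 0.0677 = 0.157.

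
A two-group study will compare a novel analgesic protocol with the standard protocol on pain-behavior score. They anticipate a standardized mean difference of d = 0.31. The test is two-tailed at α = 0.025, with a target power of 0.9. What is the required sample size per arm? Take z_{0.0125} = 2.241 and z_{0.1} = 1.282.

n = 259 per group

For two independent groups with equal n: n = 2·((z_{α/2} + z_β) / d)².
z_{α/2} + z_β = 2.241 + 1.282 = 3.523.
n = 2 × (3.523 / 0.31)² = 2 × 11.365² = 2 × 129.15 = 258.3.
Round up to the next whole participant.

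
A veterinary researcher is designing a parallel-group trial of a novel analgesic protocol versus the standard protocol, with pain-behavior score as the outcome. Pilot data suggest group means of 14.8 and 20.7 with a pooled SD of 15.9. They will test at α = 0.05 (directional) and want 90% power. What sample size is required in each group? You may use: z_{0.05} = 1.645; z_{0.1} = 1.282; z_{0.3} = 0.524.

n = 125 per group

Cohen's d = |M₁ − M₂| / SD_pooled = |14.8 − 20.7| / 15.9 = 5.9 / 15.9 = 0.371.
For two independent groups with equal n: n = 2·((z_{α} + z_β) / d)².
z_{α} + z_β = 1.645 + 1.282 = 2.927.
n = 2 × (2.927 / 0.371)² = 2 × 7.889² = 2 × 62.24 = 124.5.
Round up to the next whole participant.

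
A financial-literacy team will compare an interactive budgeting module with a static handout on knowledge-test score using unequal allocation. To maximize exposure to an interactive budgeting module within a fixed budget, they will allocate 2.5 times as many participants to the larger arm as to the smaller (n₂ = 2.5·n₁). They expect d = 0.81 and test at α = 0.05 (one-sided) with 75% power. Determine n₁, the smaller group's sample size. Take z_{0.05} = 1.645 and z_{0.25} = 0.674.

With allocation ratio k = n₂/n₁ = 2.5, Var(x̄₁−x̄₂) = σ²(1/n₁ + 1/(k·n₁)) = σ²·(k+1)/(k·n₁).
So n₁ = (1 + 1/k)·((z_{α} + z_β)/d)² = 1.400 × (2.319/0.81)².
n₁ = 1.400 × 8.20 = 11.5.
Round up: n₁ = 12, giving n₂ = 2.5 × 12 = 30.

n₁ = 12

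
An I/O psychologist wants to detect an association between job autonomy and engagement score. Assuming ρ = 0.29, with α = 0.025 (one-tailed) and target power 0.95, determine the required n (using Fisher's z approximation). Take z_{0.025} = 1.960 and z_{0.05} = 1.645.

Fisher's z: C = ½·ln((1+r)/(1−r)) = ½·ln(1.8169) = 0.2986.
n = ((z_{α} + z_β)/C)² + 3.
(1.960 + 1.645) / 0.2986 = 3.605 / 0.2986 = 12.073.
n = 12.073² + 3 = 145.76 + 3 = 148.8.
Round up.

n = 149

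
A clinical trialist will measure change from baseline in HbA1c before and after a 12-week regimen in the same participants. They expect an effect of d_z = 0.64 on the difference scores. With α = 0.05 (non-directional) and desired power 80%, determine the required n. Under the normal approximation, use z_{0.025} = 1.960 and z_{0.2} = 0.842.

For a paired (one-sample on differences) test: n = ((z_{α/2} + z_β) / d)².
z_{α/2} + z_β = 1.960 + 0.842 = 2.802.
n = (2.802 / 0.64)² = 4.378² = 19.17.
Round up.

n = 20 pairs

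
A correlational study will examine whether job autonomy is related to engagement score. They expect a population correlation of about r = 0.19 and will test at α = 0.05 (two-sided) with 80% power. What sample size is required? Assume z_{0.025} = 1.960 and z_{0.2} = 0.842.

Fisher's z: C = ½·ln((1+r)/(1−r)) = ½·ln(1.4691) = 0.1923.
n = ((z_{α/2} + z_β)/C)² + 3.
(1.960 + 0.842) / 0.1923 = 2.802 / 0.1923 = 14.571.
n = 14.571² + 3 = 212.31 + 3 = 215.3.
Round up.

n = 216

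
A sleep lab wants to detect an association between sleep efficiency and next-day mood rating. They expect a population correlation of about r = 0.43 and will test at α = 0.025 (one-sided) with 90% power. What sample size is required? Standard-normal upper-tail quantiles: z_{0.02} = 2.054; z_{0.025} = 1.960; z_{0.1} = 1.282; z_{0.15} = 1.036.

n = 53

Fisher's z: C = ½·ln((1+r)/(1−r)) = ½·ln(2.5088) = 0.4599.
n = ((z_{α} + z_β)/C)² + 3.
(1.960 + 1.282) / 0.4599 = 3.242 / 0.4599 = 7.049.
n = 7.049² + 3 = 49.69 + 3 = 52.7.
Round up.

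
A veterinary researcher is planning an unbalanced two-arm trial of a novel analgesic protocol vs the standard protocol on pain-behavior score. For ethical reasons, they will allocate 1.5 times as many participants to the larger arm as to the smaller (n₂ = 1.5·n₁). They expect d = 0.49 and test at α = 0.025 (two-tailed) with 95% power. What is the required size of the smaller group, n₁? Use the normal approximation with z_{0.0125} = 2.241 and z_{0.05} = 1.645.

n₁ = 105

With allocation ratio k = n₂/n₁ = 1.5, Var(x̄₁−x̄₂) = σ²(1/n₁ + 1/(k·n₁)) = σ²·(k+1)/(k·n₁).
So n₁ = (1 + 1/k)·((z_{α/2} + z_β)/d)² = 1.667 × (3.886/0.49)².
n₁ = 1.667 × 62.89 = 104.8.
Round up: n₁ = 105, giving n₂ = ⌈1.5 × 105⌉ = ⌈157.5⌉ = 158.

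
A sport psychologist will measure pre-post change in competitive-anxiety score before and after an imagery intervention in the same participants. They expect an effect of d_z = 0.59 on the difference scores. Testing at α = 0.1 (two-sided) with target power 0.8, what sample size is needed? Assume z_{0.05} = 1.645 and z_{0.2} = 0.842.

For a paired (one-sample on differences) test: n = ((z_{α/2} + z_β) / d)².
z_{α/2} + z_β = 1.645 + 0.842 = 2.487.
n = (2.487 / 0.59)² = 4.215² = 17.77.
Round up.

n = 18 pairs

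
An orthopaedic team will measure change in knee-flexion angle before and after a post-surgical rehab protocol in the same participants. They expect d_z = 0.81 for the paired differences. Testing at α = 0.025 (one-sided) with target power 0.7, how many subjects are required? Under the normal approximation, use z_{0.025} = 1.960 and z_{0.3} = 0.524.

n = 10 pairs

For a paired (one-sample on differences) test: n = ((z_{α} + z_β) / d)².
z_{α} + z_β = 1.960 + 0.524 = 2.484.
n = (2.484 / 0.81)² = 3.067² = 9.40.
Round up.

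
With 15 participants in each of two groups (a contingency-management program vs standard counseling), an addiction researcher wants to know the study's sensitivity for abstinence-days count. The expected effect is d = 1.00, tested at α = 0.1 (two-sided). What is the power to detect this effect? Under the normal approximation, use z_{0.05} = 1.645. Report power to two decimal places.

For two equal groups, power = Φ(d·√(n/2) − z_{α/2}).
d·√(n/2) = 1.00 × √(15/2) = 1.00 × 2.739 = 2.739.
z_β = 2.739 − 1.645 = 1.094.
Power = Φ(1.094) = 0.863.

power ≈ 0.86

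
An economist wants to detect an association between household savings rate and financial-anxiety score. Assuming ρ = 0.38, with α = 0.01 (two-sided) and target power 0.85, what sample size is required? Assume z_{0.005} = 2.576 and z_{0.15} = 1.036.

n = 85

Fisher's z: C = ½·ln((1+r)/(1−r)) = ½·ln(2.2258) = 0.4001.
n = ((z_{α/2} + z_β)/C)² + 3.
(2.576 + 1.036) / 0.4001 = 3.612 / 0.4001 = 9.028.
n = 9.028² + 3 = 81.50 + 3 = 84.5.
Round up.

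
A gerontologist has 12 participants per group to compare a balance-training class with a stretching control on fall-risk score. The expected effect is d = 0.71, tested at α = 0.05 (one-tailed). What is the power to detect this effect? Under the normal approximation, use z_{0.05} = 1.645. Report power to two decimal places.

power ≈ 0.54

For two equal groups, power = Φ(d·√(n/2) − z_{α}).
d·√(n/2) = 0.71 × √(12/2) = 0.71 × 2.449 = 1.739.
z_β = 1.739 − 1.645 = 0.094.
Power = Φ(0.094) = 0.538.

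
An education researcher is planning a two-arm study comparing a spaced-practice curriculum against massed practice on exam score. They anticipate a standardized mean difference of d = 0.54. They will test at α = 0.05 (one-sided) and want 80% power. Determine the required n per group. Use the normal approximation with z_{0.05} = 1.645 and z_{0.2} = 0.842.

n = 43 per group

For two independent groups with equal n: n = 2·((z_{α} + z_β) / d)².
z_{α} + z_β = 1.645 + 0.842 = 2.487.
n = 2 × (2.487 / 0.54)² = 2 × 4.606² = 2 × 21.21 = 42.4.
Round up to the next whole participant.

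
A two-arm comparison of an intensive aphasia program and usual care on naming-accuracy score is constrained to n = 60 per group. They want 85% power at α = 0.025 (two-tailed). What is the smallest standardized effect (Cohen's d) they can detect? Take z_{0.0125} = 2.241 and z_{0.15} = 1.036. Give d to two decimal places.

d_min ≈ 0.60

For two independent groups of n = 60 each: d_min = (z_{α/2} + z_β)·√(2/n).
z-sum = 2.241 + 1.036 = 3.277.
d_min = 3.277 × √(2/60) = 3.277 × 0.1826 = 0.598.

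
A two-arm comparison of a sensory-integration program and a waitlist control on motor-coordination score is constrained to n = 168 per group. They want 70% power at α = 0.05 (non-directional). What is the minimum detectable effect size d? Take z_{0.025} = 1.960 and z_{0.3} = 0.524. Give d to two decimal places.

For two independent groups of n = 168 each: d_min = (z_{α/2} + z_β)·√(2/n).
z-sum = 1.960 + 0.524 = 2.484.
d_min = 2.484 × √(2/168) = 2.484 × 0.1091 = 0.271.

d_min ≈ 0.27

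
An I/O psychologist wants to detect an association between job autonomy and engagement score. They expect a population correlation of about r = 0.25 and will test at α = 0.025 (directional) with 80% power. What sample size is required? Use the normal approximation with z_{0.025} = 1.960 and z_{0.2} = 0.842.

n = 124

Fisher's z: C = ½·ln((1+r)/(1−r)) = ½·ln(1.6667) = 0.2554.
n = ((z_{α} + z_β)/C)² + 3.
(1.960 + 0.842) / 0.2554 = 2.802 / 0.2554 = 10.971.
n = 10.971² + 3 = 120.36 + 3 = 123.4.
Round up.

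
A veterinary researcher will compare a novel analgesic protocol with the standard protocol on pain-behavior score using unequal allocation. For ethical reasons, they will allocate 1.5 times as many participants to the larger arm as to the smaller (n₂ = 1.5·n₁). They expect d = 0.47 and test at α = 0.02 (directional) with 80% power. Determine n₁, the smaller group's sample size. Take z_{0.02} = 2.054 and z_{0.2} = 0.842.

With allocation ratio k = n₂/n₁ = 1.5, Var(x̄₁−x̄₂) = σ²(1/n₁ + 1/(k·n₁)) = σ²·(k+1)/(k·n₁).
So n₁ = (1 + 1/k)·((z_{α} + z_β)/d)² = 1.667 × (2.896/0.47)².
n₁ = 1.667 × 37.97 = 63.3.
Round up: n₁ = 64, giving n₂ = 1.5 × 64 = 96.

n₁ = 64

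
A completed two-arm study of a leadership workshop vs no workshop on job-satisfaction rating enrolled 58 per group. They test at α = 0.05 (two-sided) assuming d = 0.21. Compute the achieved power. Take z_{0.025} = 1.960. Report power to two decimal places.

power ≈ 0.20

For two equal groups, power = Φ(d·√(n/2) − z_{α/2}).
d·√(n/2) = 0.21 × √(58/2) = 0.21 × 5.385 = 1.131.
z_β = 1.131 − 1.960 = -0.829.
Power = Φ(-0.829) = 0.204.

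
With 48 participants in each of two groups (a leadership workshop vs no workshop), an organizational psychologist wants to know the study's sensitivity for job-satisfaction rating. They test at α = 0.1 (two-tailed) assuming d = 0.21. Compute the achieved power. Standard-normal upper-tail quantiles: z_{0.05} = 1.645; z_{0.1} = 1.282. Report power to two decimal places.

For two equal groups, power = Φ(d·√(n/2) − z_{α/2}).
d·√(n/2) = 0.21 × √(48/2) = 0.21 × 4.899 = 1.029.
z_β = 1.029 − 1.645 = -0.616.
Power = Φ(-0.616) = 0.269.

power ≈ 0.27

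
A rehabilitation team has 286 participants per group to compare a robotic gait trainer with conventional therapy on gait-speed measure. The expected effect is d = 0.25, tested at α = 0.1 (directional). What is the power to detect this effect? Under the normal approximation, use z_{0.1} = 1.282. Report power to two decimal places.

power ≈ 0.96

For two equal groups, power = Φ(d·√(n/2) − z_{α}).
d·√(n/2) = 0.25 × √(286/2) = 0.25 × 11.958 = 2.990.
z_β = 2.990 − 1.282 = 1.708.
Power = Φ(1.708) = 0.956.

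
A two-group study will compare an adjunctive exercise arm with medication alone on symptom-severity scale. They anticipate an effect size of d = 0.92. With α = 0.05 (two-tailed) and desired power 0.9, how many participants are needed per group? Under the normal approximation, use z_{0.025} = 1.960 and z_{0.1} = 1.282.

For two independent groups with equal n: n = 2·((z_{α/2} + z_β) / d)².
z_{α/2} + z_β = 1.960 + 1.282 = 3.242.
n = 2 × (3.242 / 0.92)² = 2 × 3.524² = 2 × 12.42 = 24.8.
Round up to the next whole participant.

n = 25 per group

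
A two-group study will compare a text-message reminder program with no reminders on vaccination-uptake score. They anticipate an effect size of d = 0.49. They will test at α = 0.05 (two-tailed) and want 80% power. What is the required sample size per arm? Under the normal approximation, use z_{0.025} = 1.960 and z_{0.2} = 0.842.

For two independent groups with equal n: n = 2·((z_{α/2} + z_β) / d)².
z_{α/2} + z_β = 1.960 + 0.842 = 2.802.
n = 2 × (2.802 / 0.49)² = 2 × 5.718² = 2 × 32.70 = 65.4.
Round up to the next whole participant.

n = 66 per group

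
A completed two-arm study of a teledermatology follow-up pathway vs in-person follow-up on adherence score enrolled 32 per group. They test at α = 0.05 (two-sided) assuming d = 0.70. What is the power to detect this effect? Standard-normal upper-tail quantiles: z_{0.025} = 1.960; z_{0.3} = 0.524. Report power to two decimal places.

For two equal groups, power = Φ(d·√(n/2) − z_{α/2}).
d·√(n/2) = 0.70 × √(32/2) = 0.70 × 4.000 = 2.800.
z_β = 2.800 − 1.960 = 0.840.
Power = Φ(0.840) = 0.800.

power ≈ 0.80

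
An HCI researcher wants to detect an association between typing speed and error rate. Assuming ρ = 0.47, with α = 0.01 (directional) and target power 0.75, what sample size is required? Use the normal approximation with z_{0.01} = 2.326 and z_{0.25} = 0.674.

n = 38

Fisher's z: C = ½·ln((1+r)/(1−r)) = ½·ln(2.7736) = 0.5101.
n = ((z_{α} + z_β)/C)² + 3.
(2.326 + 0.674) / 0.5101 = 3.000 / 0.5101 = 5.881.
n = 5.881² + 3 = 34.59 + 3 = 37.6.
Round up.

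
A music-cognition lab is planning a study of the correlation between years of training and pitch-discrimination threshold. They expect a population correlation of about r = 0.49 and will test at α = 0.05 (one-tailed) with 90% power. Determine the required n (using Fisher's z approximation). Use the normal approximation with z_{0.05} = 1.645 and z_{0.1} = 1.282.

Fisher's z: C = ½·ln((1+r)/(1−r)) = ½·ln(2.9216) = 0.5361.
n = ((z_{α} + z_β)/C)² + 3.
(1.645 + 1.282) / 0.5361 = 2.927 / 0.5361 = 5.460.
n = 5.460² + 3 = 29.81 + 3 = 32.8.
Round up.

n = 33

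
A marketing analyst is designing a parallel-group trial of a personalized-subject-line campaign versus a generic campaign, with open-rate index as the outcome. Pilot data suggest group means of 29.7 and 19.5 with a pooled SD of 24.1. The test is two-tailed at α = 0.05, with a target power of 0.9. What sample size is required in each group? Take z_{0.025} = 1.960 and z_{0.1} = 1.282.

n = 118 per group

Cohen's d = |M₁ − M₂| / SD_pooled = |29.7 − 19.5| / 24.1 = 10.2 / 24.1 = 0.423.
For two independent groups with equal n: n = 2·((z_{α/2} + z_β) / d)².
z_{α/2} + z_β = 1.960 + 1.282 = 3.242.
n = 2 × (3.242 / 0.423)² = 2 × 7.664² = 2 × 58.74 = 117.5.
Round up to the next whole participant.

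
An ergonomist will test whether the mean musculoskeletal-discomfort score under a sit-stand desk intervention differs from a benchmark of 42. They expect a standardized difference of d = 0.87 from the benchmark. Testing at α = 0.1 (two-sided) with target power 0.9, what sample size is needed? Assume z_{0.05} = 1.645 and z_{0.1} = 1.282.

n = 12

For a one-sample test: n = ((z_{α/2} + z_β) / d)².
z_{α/2} + z_β = 1.645 + 1.282 = 2.927.
n = (2.927 / 0.87)² = 3.364² = 11.32.
Round up.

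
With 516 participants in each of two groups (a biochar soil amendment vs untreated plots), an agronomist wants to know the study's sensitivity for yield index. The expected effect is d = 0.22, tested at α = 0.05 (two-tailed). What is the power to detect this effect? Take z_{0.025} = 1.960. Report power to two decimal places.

power ≈ 0.94

For two equal groups, power = Φ(d·√(n/2) − z_{α/2}).
d·√(n/2) = 0.22 × √(516/2) = 0.22 × 16.062 = 3.534.
z_β = 3.534 − 1.960 = 1.574.
Power = Φ(1.574) = 0.942.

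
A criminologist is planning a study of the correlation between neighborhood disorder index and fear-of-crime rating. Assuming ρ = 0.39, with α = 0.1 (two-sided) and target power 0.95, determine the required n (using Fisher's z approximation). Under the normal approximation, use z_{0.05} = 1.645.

Fisher's z: C = ½·ln((1+r)/(1−r)) = ½·ln(2.2787) = 0.4118.
n = ((z_{α/2} + z_β)/C)² + 3.
(1.645 + 1.645) / 0.4118 = 3.290 / 0.4118 = 7.989.
n = 7.989² + 3 = 63.83 + 3 = 66.8.
Round up.

n = 67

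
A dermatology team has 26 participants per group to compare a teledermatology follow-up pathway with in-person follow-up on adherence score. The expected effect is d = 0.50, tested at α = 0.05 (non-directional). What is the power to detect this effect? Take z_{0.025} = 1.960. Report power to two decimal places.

power ≈ 0.44

For two equal groups, power = Φ(d·√(n/2) − z_{α/2}).
d·√(n/2) = 0.50 × √(26/2) = 0.50 × 3.606 = 1.803.
z_β = 1.803 − 1.960 = -0.157.
Power = Φ(-0.157) = 0.438.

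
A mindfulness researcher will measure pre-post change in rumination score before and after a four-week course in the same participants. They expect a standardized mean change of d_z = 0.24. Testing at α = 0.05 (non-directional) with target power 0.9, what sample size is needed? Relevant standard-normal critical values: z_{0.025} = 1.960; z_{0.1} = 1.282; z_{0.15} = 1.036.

For a paired (one-sample on differences) test: n = ((z_{α/2} + z_β) / d)².
z_{α/2} + z_β = 1.960 + 1.282 = 3.242.
n = (3.242 / 0.24)² = 13.508² = 182.48.
Round up.

n = 183 pairs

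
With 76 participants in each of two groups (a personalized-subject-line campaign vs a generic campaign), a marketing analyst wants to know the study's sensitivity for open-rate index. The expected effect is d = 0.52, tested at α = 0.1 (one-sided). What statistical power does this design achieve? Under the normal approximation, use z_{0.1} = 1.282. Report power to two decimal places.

For two equal groups, power = Φ(d·√(n/2) − z_{α}).
d·√(n/2) = 0.52 × √(76/2) = 0.52 × 6.164 = 3.205.
z_β = 3.205 − 1.282 = 1.923.
Power = Φ(1.923) = 0.973.

power ≈ 0.97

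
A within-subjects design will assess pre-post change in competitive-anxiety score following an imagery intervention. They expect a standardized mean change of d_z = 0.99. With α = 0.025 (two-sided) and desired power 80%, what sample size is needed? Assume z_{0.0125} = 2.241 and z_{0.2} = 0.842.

For a paired (one-sample on differences) test: n = ((z_{α/2} + z_β) / d)².
z_{α/2} + z_β = 2.241 + 0.842 = 3.083.
n = (3.083 / 0.99)² = 3.114² = 9.70.
Round up.

n = 10 pairs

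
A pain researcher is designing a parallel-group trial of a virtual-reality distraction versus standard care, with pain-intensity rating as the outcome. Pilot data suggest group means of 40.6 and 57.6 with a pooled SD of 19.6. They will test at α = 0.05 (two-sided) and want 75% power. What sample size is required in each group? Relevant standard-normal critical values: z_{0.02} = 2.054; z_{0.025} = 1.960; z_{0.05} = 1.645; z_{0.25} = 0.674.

n = 19 per group

Cohen's d = |M₁ − M₂| / SD_pooled = |40.6 − 57.6| / 19.6 = 17.0 / 19.6 = 0.867.
For two independent groups with equal n: n = 2·((z_{α/2} + z_β) / d)².
z_{α/2} + z_β = 1.960 + 0.674 = 2.634.
n = 2 × (2.634 / 0.867)² = 2 × 3.038² = 2 × 9.23 = 18.5.
Round up to the next whole participant.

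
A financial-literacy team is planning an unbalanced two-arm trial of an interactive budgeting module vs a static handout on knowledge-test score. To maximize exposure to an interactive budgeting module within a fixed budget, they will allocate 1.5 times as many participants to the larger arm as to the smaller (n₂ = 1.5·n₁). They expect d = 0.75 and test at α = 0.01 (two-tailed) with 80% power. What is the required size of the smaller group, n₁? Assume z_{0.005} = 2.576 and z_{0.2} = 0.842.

With allocation ratio k = n₂/n₁ = 1.5, Var(x̄₁−x̄₂) = σ²(1/n₁ + 1/(k·n₁)) = σ²·(k+1)/(k·n₁).
So n₁ = (1 + 1/k)·((z_{α/2} + z_β)/d)² = 1.667 × (3.418/0.75)².
n₁ = 1.667 × 20.77 = 34.6.
Round up: n₁ = 35, giving n₂ = ⌈1.5 × 35⌉ = ⌈52.5⌉ = 53.

n₁ = 35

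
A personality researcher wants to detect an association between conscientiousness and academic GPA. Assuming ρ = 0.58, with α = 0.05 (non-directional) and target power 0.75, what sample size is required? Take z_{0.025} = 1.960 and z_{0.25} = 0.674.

n = 19

Fisher's z: C = ½·ln((1+r)/(1−r)) = ½·ln(3.7619) = 0.6625.
n = ((z_{α/2} + z_β)/C)² + 3.
(1.960 + 0.674) / 0.6625 = 2.634 / 0.6625 = 3.976.
n = 3.976² + 3 = 15.81 + 3 = 18.8.
Round up.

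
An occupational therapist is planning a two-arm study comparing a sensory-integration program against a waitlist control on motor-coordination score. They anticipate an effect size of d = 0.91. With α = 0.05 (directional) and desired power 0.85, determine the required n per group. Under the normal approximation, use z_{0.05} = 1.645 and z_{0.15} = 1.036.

For two independent groups with equal n: n = 2·((z_{α} + z_β) / d)².
z_{α} + z_β = 1.645 + 1.036 = 2.681.
n = 2 × (2.681 / 0.91)² = 2 × 2.946² = 2 × 8.68 = 17.4.
Round up to the next whole participant.

n = 18 per group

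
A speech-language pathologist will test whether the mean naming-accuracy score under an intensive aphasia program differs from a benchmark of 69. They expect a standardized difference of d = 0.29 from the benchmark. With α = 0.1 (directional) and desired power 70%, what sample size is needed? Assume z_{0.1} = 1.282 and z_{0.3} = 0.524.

n = 39

For a one-sample test: n = ((z_{α} + z_β) / d)².
z_{α} + z_β = 1.282 + 0.524 = 1.806.
n = (1.806 / 0.29)² = 6.228² = 38.78.
Round up.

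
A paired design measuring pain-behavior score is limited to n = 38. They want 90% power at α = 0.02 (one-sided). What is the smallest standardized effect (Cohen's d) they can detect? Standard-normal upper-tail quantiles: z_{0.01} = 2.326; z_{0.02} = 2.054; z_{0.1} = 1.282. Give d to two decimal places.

d_min ≈ 0.54

For a single sample (or paired design) of n = 38: d_min = (z_{α} + z_β)/√n.
z-sum = 2.054 + 1.282 = 3.336.
d_min = 3.336 / √38 = 3.336 / 6.164 = 0.541.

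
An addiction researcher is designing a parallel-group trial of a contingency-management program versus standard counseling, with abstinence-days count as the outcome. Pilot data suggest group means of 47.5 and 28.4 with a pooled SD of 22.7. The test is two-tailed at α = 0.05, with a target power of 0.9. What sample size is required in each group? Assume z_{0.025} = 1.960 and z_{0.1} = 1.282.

n = 30 per group

Cohen's d = |M₁ − M₂| / SD_pooled = |47.5 − 28.4| / 22.7 = 19.1 / 22.7 = 0.841.
For two independent groups with equal n: n = 2·((z_{α/2} + z_β) / d)².
z_{α/2} + z_β = 1.960 + 1.282 = 3.242.
n = 2 × (3.242 / 0.841)² = 2 × 3.855² = 2 × 14.86 = 29.7.
Round up to the next whole participant.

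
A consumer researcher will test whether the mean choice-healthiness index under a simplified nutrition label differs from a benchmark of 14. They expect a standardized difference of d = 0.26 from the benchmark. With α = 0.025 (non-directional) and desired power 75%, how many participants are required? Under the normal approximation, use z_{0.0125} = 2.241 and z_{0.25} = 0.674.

n = 126

For a one-sample test: n = ((z_{α/2} + z_β) / d)².
z_{α/2} + z_β = 2.241 + 0.674 = 2.915.
n = (2.915 / 0.26)² = 11.212² = 125.70.
Round up.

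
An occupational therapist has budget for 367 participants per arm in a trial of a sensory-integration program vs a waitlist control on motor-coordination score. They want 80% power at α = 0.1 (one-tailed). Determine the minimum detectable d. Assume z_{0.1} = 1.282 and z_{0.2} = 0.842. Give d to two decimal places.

d_min ≈ 0.16

For two independent groups of n = 367 each: d_min = (z_{α} + z_β)·√(2/n).
z-sum = 1.282 + 0.842 = 2.124.
d_min = 2.124 × √(2/367) = 2.124 × 0.0738 = 0.157.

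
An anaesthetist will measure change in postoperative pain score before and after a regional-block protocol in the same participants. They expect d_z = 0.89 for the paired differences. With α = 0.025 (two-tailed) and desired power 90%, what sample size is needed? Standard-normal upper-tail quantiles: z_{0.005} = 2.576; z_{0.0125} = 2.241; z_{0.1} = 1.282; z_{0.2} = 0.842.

For a paired (one-sample on differences) test: n = ((z_{α/2} + z_β) / d)².
z_{α/2} + z_β = 2.241 + 1.282 = 3.523.
n = (3.523 / 0.89)² = 3.958² = 15.67.
Round up.

n = 16 pairs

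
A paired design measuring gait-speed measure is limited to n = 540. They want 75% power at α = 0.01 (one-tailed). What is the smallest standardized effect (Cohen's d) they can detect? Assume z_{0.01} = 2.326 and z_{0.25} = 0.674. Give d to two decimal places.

d_min ≈ 0.13

For a single sample (or paired design) of n = 540: d_min = (z_{α} + z_β)/√n.
z-sum = 2.326 + 0.674 = 3.000.
d_min = 3.000 / √540 = 3.000 / 23.238 = 0.129.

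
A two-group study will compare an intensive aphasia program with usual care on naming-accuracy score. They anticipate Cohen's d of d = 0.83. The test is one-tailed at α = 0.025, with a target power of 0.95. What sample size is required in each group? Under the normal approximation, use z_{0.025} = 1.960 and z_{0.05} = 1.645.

For two independent groups with equal n: n = 2·((z_{α} + z_β) / d)².
z_{α} + z_β = 1.960 + 1.645 = 3.605.
n = 2 × (3.605 / 0.83)² = 2 × 4.343² = 2 × 18.86 = 37.7.
Round up to the next whole participant.

n = 38 per group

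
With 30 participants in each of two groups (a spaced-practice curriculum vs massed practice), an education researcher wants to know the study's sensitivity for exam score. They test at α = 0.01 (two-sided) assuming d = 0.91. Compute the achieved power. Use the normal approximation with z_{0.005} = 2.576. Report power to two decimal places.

For two equal groups, power = Φ(d·√(n/2) − z_{α/2}).
d·√(n/2) = 0.91 × √(30/2) = 0.91 × 3.873 = 3.524.
z_β = 3.524 − 2.576 = 0.948.
Power = Φ(0.948) = 0.829.

power ≈ 0.83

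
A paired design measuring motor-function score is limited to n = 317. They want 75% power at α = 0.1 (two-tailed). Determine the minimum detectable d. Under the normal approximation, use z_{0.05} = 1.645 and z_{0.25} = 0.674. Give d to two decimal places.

For a single sample (or paired design) of n = 317: d_min = (z_{α/2} + z_β)/√n.
z-sum = 1.645 + 0.674 = 2.319.
d_min = 2.319 / √317 = 2.319 / 17.804 = 0.130.

d_min ≈ 0.13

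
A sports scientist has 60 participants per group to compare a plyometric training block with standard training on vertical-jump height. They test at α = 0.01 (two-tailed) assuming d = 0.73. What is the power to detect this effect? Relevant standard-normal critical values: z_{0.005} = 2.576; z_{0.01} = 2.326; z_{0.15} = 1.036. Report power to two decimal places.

power ≈ 0.92

For two equal groups, power = Φ(d·√(n/2) − z_{α/2}).
d·√(n/2) = 0.73 × √(60/2) = 0.73 × 5.477 = 3.998.
z_β = 3.998 − 2.576 = 1.422.
Power = Φ(1.422) = 0.923.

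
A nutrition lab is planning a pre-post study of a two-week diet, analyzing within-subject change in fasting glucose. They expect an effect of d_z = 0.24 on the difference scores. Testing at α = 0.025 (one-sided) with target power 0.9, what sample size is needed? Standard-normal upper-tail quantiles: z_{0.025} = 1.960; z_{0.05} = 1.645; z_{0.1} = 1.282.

For a paired (one-sample on differences) test: n = ((z_{α} + z_β) / d)².
z_{α} + z_β = 1.960 + 1.282 = 3.242.
n = (3.242 / 0.24)² = 13.508² = 182.48.
Round up.

n = 183 pairs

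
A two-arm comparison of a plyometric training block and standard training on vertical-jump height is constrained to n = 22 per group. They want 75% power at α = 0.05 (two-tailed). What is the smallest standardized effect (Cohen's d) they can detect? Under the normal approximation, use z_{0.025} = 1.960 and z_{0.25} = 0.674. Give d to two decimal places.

For two independent groups of n = 22 each: d_min = (z_{α/2} + z_β)·√(2/n).
z-sum = 1.960 + 0.674 = 2.634.
d_min = 2.634 × √(2/22) = 2.634 × 0.3015 = 0.794.

d_min ≈ 0.79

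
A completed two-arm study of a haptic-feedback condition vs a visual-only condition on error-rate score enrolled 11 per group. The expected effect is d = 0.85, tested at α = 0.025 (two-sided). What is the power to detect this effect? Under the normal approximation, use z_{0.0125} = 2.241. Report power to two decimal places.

For two equal groups, power = Φ(d·√(n/2) − z_{α/2}).
d·√(n/2) = 0.85 × √(11/2) = 0.85 × 2.345 = 1.993.
z_β = 1.993 − 2.241 = -0.248.
Power = Φ(-0.248) = 0.402.

power ≈ 0.40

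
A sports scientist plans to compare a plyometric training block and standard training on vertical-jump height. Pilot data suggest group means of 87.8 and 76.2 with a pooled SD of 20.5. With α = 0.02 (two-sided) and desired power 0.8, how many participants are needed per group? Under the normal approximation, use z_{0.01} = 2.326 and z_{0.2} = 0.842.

Cohen's d = |M₁ − M₂| / SD_pooled = |87.8 − 76.2| / 20.5 = 11.6 / 20.5 = 0.566.
For two independent groups with equal n: n = 2·((z_{α/2} + z_β) / d)².
z_{α/2} + z_β = 2.326 + 0.842 = 3.168.
n = 2 × (3.168 / 0.566)² = 2 × 5.597² = 2 × 31.33 = 62.7.
Round up to the next whole participant.

n = 63 per group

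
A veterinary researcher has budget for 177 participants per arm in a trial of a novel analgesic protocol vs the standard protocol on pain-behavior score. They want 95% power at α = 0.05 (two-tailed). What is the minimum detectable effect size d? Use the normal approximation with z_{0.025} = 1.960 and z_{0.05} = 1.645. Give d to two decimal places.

d_min ≈ 0.38

For two independent groups of n = 177 each: d_min = (z_{α/2} + z_β)·√(2/n).
z-sum = 1.960 + 1.645 = 3.605.
d_min = 3.605 × √(2/177) = 3.605 × 0.1063 = 0.383.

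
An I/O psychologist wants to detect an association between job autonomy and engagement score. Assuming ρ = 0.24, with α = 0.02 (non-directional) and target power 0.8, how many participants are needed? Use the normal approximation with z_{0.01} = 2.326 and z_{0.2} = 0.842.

Fisher's z: C = ½·ln((1+r)/(1−r)) = ½·ln(1.6316) = 0.2448.
n = ((z_{α/2} + z_β)/C)² + 3.
(2.326 + 0.842) / 0.2448 = 3.168 / 0.2448 = 12.941.
n = 12.941² + 3 = 167.47 + 3 = 170.5.
Round up.

n = 171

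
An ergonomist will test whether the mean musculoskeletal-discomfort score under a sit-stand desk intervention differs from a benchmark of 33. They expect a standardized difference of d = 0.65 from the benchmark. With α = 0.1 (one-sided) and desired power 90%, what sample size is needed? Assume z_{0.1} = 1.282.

n = 16

For a one-sample test: n = ((z_{α} + z_β) / d)².
z_{α} + z_β = 1.282 + 1.282 = 2.564.
n = (2.564 / 0.65)² = 3.945² = 15.56.
Round up.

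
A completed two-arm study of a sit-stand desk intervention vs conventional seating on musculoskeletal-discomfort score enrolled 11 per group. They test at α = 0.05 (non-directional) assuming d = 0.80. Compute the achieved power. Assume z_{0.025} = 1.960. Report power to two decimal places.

For two equal groups, power = Φ(d·√(n/2) − z_{α/2}).
d·√(n/2) = 0.80 × √(11/2) = 0.80 × 2.345 = 1.876.
z_β = 1.876 − 1.960 = -0.084.
Power = Φ(-0.084) = 0.467.

power ≈ 0.47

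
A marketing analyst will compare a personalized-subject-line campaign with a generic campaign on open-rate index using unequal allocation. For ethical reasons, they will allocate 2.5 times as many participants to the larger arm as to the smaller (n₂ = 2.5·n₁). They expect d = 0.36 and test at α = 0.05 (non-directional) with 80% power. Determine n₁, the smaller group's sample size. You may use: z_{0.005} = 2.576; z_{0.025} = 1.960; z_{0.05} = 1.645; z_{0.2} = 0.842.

With allocation ratio k = n₂/n₁ = 2.5, Var(x̄₁−x̄₂) = σ²(1/n₁ + 1/(k·n₁)) = σ²·(k+1)/(k·n₁).
So n₁ = (1 + 1/k)·((z_{α/2} + z_β)/d)² = 1.400 × (2.802/0.36)².
n₁ = 1.400 × 60.58 = 84.8.
Round up: n₁ = 85, giving n₂ = ⌈2.5 × 85⌉ = ⌈212.5⌉ = 213.

n₁ = 85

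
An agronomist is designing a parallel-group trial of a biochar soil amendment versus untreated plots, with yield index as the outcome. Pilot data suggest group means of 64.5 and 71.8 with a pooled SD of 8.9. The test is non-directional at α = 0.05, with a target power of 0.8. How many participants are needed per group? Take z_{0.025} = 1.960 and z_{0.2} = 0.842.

Cohen's d = |M₁ − M₂| / SD_pooled = |64.5 − 71.8| / 8.9 = 7.3 / 8.9 = 0.820.
For two independent groups with equal n: n = 2·((z_{α/2} + z_β) / d)².
z_{α/2} + z_β = 1.960 + 0.842 = 2.802.
n = 2 × (2.802 / 0.820)² = 2 × 3.417² = 2 × 11.68 = 23.4.
Round up to the next whole participant.

n = 24 per group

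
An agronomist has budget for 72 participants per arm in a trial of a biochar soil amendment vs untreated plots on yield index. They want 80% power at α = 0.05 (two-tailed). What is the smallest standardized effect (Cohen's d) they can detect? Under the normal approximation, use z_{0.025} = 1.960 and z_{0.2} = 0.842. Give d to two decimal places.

d_min ≈ 0.47

For two independent groups of n = 72 each: d_min = (z_{α/2} + z_β)·√(2/n).
z-sum = 1.960 + 0.842 = 2.802.
d_min = 2.802 × √(2/72) = 2.802 × 0.1667 = 0.467.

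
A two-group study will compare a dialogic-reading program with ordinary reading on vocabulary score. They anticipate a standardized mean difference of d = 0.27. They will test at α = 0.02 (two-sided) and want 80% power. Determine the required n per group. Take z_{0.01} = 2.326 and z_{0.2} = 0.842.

n = 276 per group

For two independent groups with equal n: n = 2·((z_{α/2} + z_β) / d)².
z_{α/2} + z_β = 2.326 + 0.842 = 3.168.
n = 2 × (3.168 / 0.27)² = 2 × 11.733² = 2 × 137.67 = 275.3.
Round up to the next whole participant.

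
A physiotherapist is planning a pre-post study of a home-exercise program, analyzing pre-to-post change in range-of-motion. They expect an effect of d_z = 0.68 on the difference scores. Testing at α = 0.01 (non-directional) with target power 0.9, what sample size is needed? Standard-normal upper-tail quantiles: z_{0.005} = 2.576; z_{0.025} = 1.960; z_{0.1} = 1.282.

For a paired (one-sample on differences) test: n = ((z_{α/2} + z_β) / d)².
z_{α/2} + z_β = 2.576 + 1.282 = 3.858.
n = (3.858 / 0.68)² = 5.674² = 32.19.
Round up.

n = 33 pairs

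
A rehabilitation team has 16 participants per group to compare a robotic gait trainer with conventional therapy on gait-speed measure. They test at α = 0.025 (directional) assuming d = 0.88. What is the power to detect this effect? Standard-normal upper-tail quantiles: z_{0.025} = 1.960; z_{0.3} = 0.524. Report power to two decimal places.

For two equal groups, power = Φ(d·√(n/2) − z_{α}).
d·√(n/2) = 0.88 × √(16/2) = 0.88 × 2.828 = 2.489.
z_β = 2.489 − 1.960 = 0.529.
Power = Φ(0.529) = 0.702.

power ≈ 0.70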